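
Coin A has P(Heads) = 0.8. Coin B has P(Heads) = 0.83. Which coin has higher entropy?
A

For binary distributions, entropy is maximized at p=0.5 and decreases as p moves toward 0 or 1.

H(A) = H(0.8) = 0.7219 bits
H(B) = H(0.83) = 0.6577 bits

Distribution A (p=0.8) is closer to uniform (p=0.5), so it has higher entropy.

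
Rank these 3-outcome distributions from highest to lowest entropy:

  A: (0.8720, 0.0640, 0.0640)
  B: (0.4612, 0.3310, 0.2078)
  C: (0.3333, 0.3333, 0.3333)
C > B > A

Key insight: Entropy is maximized by uniform distributions and minimized by concentrated distributions.

- Uniform distributions have maximum entropy log₂(3) = 1.5850 bits
- The more "peaked" or concentrated a distribution, the lower its entropy

Entropies:
  H(A) = 0.6799 bits
  H(B) = 1.5139 bits
  H(C) = 1.5850 bits

Ranking: C > B > A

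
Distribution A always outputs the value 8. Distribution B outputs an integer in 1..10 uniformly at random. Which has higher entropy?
B

A is deterministic, so H(A) = 0. B is uniform over 10 outcomes, so H(B) = log₂(10) = 3.322 bits. Any distribution with genuine randomness has higher entropy than a deterministic one.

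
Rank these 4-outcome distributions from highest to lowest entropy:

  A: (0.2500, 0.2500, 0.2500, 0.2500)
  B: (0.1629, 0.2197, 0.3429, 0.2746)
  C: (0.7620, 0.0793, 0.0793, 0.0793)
A > B > C

Key insight: Entropy is maximized by uniform distributions and minimized by concentrated distributions.

- Uniform distributions have maximum entropy log₂(4) = 2.0000 bits
- The more "peaked" or concentrated a distribution, the lower its entropy

Entropies:
  H(A) = 2.0000 bits
  H(B) = 1.9482 bits
  H(C) = 1.1689 bits

Ranking: A > B > C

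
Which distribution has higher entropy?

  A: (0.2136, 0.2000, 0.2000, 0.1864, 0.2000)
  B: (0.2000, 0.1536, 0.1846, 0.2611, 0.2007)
A

Both distributions are close to uniform, making this a harder comparison.

H(A) = 2.3206 bits
H(B) = 2.3003 bits

The distribution closer to uniform has higher entropy.
Answer: A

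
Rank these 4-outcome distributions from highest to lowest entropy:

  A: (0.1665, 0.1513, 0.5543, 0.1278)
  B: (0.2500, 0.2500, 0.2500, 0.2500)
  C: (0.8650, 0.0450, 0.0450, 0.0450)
B > A > C

Key insight: Entropy is maximized by uniform distributions and minimized by concentrated distributions.

- Uniform distributions have maximum entropy log₂(4) = 2.0000 bits
- The more "peaked" or concentrated a distribution, the lower its entropy

Entropies:
  H(A) = 1.6941 bits
  H(B) = 2.0000 bits
  H(C) = 0.7850 bits

Ranking: B > A > C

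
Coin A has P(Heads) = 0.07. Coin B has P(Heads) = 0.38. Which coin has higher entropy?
B

For binary distributions, entropy is maximized at p=0.5 and decreases as p moves toward 0 or 1.

H(A) = H(0.07) = 0.3659 bits
H(B) = H(0.38) = 0.9580 bits

Distribution B (p=0.38) is closer to uniform (p=0.5), so it has higher entropy.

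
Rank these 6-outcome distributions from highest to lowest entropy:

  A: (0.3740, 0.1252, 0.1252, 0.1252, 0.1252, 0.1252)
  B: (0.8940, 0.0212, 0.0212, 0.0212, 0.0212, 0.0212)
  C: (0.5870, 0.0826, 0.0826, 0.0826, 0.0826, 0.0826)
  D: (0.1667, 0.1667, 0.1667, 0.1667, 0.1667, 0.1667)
D > A > C > B

Key insight: Entropy is maximized by uniform distributions and minimized by concentrated distributions.

Entropies:
  H(A) = 2.4072 bits
  H(B) = 0.7339 bits
  H(C) = 1.9370 bits
  H(D) = 2.5850 bits

Ranking: D > A > C > B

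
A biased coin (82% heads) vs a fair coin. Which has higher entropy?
Fair coin

The fair coin is uniform (p=0.5), maximizing binary entropy at 1 bit. The biased coin has H(0.82) ≈ 0.680 bits — its outcome is more predictable, so its entropy is lower.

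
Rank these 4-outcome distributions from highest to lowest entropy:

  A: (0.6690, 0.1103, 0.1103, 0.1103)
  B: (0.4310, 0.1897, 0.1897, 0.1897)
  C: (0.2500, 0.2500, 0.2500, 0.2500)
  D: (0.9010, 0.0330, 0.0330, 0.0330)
C > B > A > D

Key insight: Entropy is maximized by uniform distributions and minimized by concentrated distributions.

Entropies:
  H(A) = 1.4406 bits
  H(B) = 1.8881 bits
  H(C) = 2.0000 bits
  H(D) = 0.6227 bits

Ranking: C > B > A > D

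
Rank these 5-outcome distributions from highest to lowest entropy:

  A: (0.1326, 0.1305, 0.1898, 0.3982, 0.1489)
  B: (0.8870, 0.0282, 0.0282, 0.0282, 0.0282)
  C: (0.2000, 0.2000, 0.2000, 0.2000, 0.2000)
C > A > B

Key insight: Entropy is maximized by uniform distributions and minimized by concentrated distributions.

- Uniform distributions have maximum entropy log₂(5) = 2.3219 bits
- The more "peaked" or concentrated a distribution, the lower its entropy

Entropies:
  H(A) = 2.1630 bits
  H(B) = 0.7349 bits
  H(C) = 2.3219 bits

Ranking: C > A > B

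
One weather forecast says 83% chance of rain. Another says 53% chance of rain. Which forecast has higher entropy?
53% forecast

Treat each forecast as a Bernoulli distribution. Binary entropy is maximized at p=0.5 and falls off symmetrically toward 0 or 1. The 53% forecast is closer to 50%, so it is more uncertain. H(83%) ≈ 0.658 bits, H(53%) ≈ 0.997 bits.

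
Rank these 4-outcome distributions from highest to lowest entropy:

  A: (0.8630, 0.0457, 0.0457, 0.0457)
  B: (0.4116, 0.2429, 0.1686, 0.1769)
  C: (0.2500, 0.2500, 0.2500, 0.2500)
C > B > A

Key insight: Entropy is maximized by uniform distributions and minimized by concentrated distributions.

- Uniform distributions have maximum entropy log₂(4) = 2.0000 bits
- The more "peaked" or concentrated a distribution, the lower its entropy

Entropies:
  H(A) = 0.7935 bits
  H(B) = 1.8981 bits
  H(C) = 2.0000 bits

Ranking: C > B > A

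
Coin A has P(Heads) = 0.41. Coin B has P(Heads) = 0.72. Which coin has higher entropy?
A

For binary distributions, entropy is maximized at p=0.5 and decreases as p moves toward 0 or 1.

H(A) = H(0.41) = 0.9765 bits
H(B) = H(0.72) = 0.8555 bits

Distribution A (p=0.41) is closer to uniform (p=0.5), so it has higher entropy.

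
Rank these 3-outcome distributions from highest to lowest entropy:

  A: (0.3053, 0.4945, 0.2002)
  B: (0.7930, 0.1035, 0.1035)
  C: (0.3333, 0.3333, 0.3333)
C > A > B

Key insight: Entropy is maximized by uniform distributions and minimized by concentrated distributions.

- Uniform distributions have maximum entropy log₂(3) = 1.5850 bits
- The more "peaked" or concentrated a distribution, the lower its entropy

Entropies:
  H(A) = 1.4895 bits
  H(B) = 0.9427 bits
  H(C) = 1.5850 bits

Ranking: C > A > B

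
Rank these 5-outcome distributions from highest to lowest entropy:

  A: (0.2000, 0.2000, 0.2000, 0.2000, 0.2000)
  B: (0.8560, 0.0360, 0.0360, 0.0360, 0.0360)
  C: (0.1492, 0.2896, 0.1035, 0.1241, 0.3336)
A > C > B

Key insight: Entropy is maximized by uniform distributions and minimized by concentrated distributions.

- Uniform distributions have maximum entropy log₂(5) = 2.3219 bits
- The more "peaked" or concentrated a distribution, the lower its entropy

Entropies:
  H(A) = 2.3219 bits
  H(B) = 0.8826 bits
  H(C) = 2.1679 bits

Ranking: A > C > B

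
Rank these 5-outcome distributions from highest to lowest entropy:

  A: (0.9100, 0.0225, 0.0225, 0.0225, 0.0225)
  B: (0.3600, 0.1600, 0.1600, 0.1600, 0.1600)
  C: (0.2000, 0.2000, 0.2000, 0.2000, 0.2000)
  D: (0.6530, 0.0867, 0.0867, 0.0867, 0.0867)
C > B > D > A

Key insight: Entropy is maximized by uniform distributions and minimized by concentrated distributions.

Entropies:
  H(A) = 0.6165 bits
  H(B) = 2.2227 bits
  H(C) = 2.3219 bits
  H(D) = 1.6254 bits

Ranking: C > B > D > A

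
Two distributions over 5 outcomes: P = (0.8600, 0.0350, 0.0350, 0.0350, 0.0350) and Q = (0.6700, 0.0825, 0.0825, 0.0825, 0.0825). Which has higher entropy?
Q

P is highly concentrated on one outcome (86%), making it nearly deterministic. Q spreads its mass more evenly (max 67%). The more spread-out distribution has higher entropy: H(P) ≈ 0.864 bits, H(Q) ≈ 1.575 bits.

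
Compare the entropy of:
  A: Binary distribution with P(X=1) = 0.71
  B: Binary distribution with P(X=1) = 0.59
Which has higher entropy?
B

For binary distributions, entropy is maximized at p=0.5 and decreases as p moves toward 0 or 1.

H(A) = H(0.71) = 0.8687 bits
H(B) = H(0.59) = 0.9765 bits

Distribution B (p=0.59) is closer to uniform (p=0.5), so it has higher entropy.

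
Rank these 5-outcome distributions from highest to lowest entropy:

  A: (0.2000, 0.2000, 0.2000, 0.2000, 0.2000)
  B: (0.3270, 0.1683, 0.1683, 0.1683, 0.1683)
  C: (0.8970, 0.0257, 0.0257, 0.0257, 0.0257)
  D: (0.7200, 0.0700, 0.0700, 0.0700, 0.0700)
A > B > D > C

Key insight: Entropy is maximized by uniform distributions and minimized by concentrated distributions.

Entropies:
  H(A) = 2.3219 bits
  H(B) = 2.2578 bits
  H(C) = 0.6844 bits
  H(D) = 1.4155 bits

Ranking: A > B > D > C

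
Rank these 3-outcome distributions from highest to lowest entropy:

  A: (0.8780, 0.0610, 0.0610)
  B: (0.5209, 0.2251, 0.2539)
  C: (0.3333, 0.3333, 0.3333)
C > B > A

Key insight: Entropy is maximized by uniform distributions and minimized by concentrated distributions.

- Uniform distributions have maximum entropy log₂(3) = 1.5850 bits
- The more "peaked" or concentrated a distribution, the lower its entropy

Entropies:
  H(A) = 0.6571 bits
  H(B) = 1.4766 bits
  H(C) = 1.5850 bits

Ranking: C > B > A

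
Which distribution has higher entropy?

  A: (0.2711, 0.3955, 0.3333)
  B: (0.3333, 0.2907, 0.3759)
B

Both distributions are close to uniform, making this a harder comparison.

H(A) = 1.5681 bits
H(B) = 1.5771 bits

The distribution closer to uniform has higher entropy.
Answer: B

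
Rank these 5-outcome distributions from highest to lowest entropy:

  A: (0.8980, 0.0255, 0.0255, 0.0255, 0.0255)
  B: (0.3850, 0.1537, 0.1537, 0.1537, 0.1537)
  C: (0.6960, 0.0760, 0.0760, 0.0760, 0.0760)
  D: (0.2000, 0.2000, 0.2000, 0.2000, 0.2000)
D > B > C > A

Key insight: Entropy is maximized by uniform distributions and minimized by concentrated distributions.

Entropies:
  H(A) = 0.6793 bits
  H(B) = 2.1915 bits
  H(C) = 1.4941 bits
  H(D) = 2.3219 bits

Ranking: D > B > C > A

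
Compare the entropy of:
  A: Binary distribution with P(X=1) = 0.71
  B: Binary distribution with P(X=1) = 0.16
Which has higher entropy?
A

For binary distributions, entropy is maximized at p=0.5 and decreases as p moves toward 0 or 1.

H(A) = H(0.71) = 0.8687 bits
H(B) = H(0.16) = 0.6343 bits

Distribution A (p=0.71) is closer to uniform (p=0.5), so it has higher entropy.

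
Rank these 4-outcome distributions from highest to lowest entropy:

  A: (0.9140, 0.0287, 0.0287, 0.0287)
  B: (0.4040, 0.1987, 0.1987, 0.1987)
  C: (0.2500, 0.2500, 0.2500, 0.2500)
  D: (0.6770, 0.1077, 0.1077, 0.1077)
C > B > D > A

Key insight: Entropy is maximized by uniform distributions and minimized by concentrated distributions.

Entropies:
  H(A) = 0.5593 bits
  H(B) = 1.9179 bits
  H(C) = 2.0000 bits
  H(D) = 1.4196 bits

Ranking: C > B > D > A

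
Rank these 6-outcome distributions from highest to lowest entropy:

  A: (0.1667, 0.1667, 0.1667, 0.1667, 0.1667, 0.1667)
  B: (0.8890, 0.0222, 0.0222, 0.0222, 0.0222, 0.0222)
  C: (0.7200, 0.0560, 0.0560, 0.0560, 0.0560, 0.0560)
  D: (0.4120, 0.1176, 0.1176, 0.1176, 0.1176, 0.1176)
A > D > C > B

Key insight: Entropy is maximized by uniform distributions and minimized by concentrated distributions.

Entropies:
  H(A) = 2.5850 bits
  H(B) = 0.7607 bits
  H(C) = 1.5056 bits
  H(D) = 2.3428 bits

Ranking: A > D > C > B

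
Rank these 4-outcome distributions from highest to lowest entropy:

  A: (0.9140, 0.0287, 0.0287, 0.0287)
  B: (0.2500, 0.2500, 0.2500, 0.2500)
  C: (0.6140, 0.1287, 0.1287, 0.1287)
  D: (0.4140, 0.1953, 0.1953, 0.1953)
B > D > C > A

Key insight: Entropy is maximized by uniform distributions and minimized by concentrated distributions.

Entropies:
  H(A) = 0.5593 bits
  H(B) = 2.0000 bits
  H(C) = 1.5740 bits
  H(D) = 1.9073 bits

Ranking: B > D > C > A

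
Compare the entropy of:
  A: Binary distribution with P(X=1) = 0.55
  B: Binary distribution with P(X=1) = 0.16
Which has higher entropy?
A

For binary distributions, entropy is maximized at p=0.5 and decreases as p moves toward 0 or 1.

H(A) = H(0.55) = 0.9928 bits
H(B) = H(0.16) = 0.6343 bits

Distribution A (p=0.55) is closer to uniform (p=0.5), so it has higher entropy.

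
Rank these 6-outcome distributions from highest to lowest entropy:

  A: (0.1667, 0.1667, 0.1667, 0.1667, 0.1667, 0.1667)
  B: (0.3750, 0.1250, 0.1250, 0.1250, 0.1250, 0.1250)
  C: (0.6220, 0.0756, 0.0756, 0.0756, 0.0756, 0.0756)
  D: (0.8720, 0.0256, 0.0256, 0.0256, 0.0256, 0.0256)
A > B > C > D

Key insight: Entropy is maximized by uniform distributions and minimized by concentrated distributions.

Entropies:
  H(A) = 2.5850 bits
  H(B) = 2.4056 bits
  H(C) = 1.8343 bits
  H(D) = 0.8491 bits

Ranking: A > B > C > D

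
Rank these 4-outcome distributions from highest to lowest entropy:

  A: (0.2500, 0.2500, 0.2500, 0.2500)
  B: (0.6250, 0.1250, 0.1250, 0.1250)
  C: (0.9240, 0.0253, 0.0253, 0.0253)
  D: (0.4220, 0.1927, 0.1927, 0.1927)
A > D > B > C

Key insight: Entropy is maximized by uniform distributions and minimized by concentrated distributions.

Entropies:
  H(A) = 2.0000 bits
  H(B) = 1.5488 bits
  H(C) = 0.5084 bits
  H(D) = 1.8985 bits

Ranking: A > D > B > C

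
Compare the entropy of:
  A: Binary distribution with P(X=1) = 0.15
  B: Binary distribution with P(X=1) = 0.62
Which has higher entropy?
B

For binary distributions, entropy is maximized at p=0.5 and decreases as p moves toward 0 or 1.

H(A) = H(0.15) = 0.6098 bits
H(B) = H(0.62) = 0.9580 bits

Distribution B (p=0.62) is closer to uniform (p=0.5), so it has higher entropy.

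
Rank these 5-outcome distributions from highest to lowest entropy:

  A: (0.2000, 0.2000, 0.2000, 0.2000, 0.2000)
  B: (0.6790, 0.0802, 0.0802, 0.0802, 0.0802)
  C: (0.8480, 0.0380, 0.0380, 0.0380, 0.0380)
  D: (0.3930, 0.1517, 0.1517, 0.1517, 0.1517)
A > D > B > C

Key insight: Entropy is maximized by uniform distributions and minimized by concentrated distributions.

Entropies:
  H(A) = 2.3219 bits
  H(B) = 1.5475 bits
  H(C) = 0.9188 bits
  H(D) = 2.1807 bits

Ranking: A > D > B > C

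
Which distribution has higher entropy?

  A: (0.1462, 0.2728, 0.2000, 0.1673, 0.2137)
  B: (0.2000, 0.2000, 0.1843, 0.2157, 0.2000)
B

Both distributions are close to uniform, making this a harder comparison.

H(A) = 2.2885 bits
H(B) = 2.3201 bits

The distribution closer to uniform has higher entropy.
Answer: B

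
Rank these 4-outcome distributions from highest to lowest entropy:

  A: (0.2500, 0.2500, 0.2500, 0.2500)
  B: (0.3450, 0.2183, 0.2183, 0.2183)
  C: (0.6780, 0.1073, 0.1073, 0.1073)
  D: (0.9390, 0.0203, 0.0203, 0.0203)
A > B > C > D

Key insight: Entropy is maximized by uniform distributions and minimized by concentrated distributions.

Entropies:
  H(A) = 2.0000 bits
  H(B) = 1.9677 bits
  H(C) = 1.4169 bits
  H(D) = 0.4281 bits

Ranking: A > B > C > D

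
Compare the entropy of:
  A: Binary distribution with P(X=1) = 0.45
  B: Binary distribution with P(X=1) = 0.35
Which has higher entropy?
A

For binary distributions, entropy is maximized at p=0.5 and decreases as p moves toward 0 or 1.

H(A) = H(0.45) = 0.9928 bits
H(B) = H(0.35) = 0.9341 bits

Distribution A (p=0.45) is closer to uniform (p=0.5), so it has higher entropy.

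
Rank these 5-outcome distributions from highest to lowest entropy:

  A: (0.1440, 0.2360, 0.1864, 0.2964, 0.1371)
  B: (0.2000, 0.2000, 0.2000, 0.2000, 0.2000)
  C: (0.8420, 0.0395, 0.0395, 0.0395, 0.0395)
B > A > C

Key insight: Entropy is maximized by uniform distributions and minimized by concentrated distributions.

- Uniform distributions have maximum entropy log₂(5) = 2.3219 bits
- The more "peaked" or concentrated a distribution, the lower its entropy

Entropies:
  H(A) = 2.2591 bits
  H(B) = 2.3219 bits
  H(C) = 0.9455 bits

Ranking: B > A > C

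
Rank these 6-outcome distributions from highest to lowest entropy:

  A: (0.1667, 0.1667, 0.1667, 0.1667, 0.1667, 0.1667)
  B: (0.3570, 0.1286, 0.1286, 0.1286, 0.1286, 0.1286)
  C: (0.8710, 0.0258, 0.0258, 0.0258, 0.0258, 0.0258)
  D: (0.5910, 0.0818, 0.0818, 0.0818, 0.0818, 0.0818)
A > B > D > C

Key insight: Entropy is maximized by uniform distributions and minimized by concentrated distributions.

Entropies:
  H(A) = 2.5850 bits
  H(B) = 2.4332 bits
  H(C) = 0.8542 bits
  H(D) = 1.9256 bits

Ranking: A > B > D > C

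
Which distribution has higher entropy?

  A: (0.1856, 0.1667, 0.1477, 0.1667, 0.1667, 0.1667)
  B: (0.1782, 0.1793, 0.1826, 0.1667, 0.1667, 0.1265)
A

Both distributions are close to uniform, making this a harder comparison.

H(A) = 2.5818 bits
H(B) = 2.5751 bits

The distribution closer to uniform has higher entropy.
Answer: A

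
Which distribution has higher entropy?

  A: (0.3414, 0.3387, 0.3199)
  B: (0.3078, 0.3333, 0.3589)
A

Both distributions are close to uniform, making this a harder comparison.

H(A) = 1.5844 bits
H(B) = 1.5821 bits

The distribution closer to uniform has higher entropy.
Answer: A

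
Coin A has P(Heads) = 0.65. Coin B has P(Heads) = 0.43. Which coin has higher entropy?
B

For binary distributions, entropy is maximized at p=0.5 and decreases as p moves toward 0 or 1.

H(A) = H(0.65) = 0.9341 bits
H(B) = H(0.43) = 0.9858 bits

Distribution B (p=0.43) is closer to uniform (p=0.5), so it has higher entropy.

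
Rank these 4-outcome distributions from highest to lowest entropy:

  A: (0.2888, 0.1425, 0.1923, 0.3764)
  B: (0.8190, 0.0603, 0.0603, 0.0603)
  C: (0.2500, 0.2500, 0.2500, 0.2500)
C > A > B

Key insight: Entropy is maximized by uniform distributions and minimized by concentrated distributions.

- Uniform distributions have maximum entropy log₂(4) = 2.0000 bits
- The more "peaked" or concentrated a distribution, the lower its entropy

Entropies:
  H(A) = 1.9060 bits
  H(B) = 0.9691 bits
  H(C) = 2.0000 bits

Ranking: C > A > B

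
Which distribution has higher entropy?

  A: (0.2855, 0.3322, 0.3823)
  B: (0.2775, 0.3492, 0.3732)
A

Both distributions are close to uniform, making this a harder comparison.

H(A) = 1.5748 bits
H(B) = 1.5740 bits

The distribution closer to uniform has higher entropy.
Answer: A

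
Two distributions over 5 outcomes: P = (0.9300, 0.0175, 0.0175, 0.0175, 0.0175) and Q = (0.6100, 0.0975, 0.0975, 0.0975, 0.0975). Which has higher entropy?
Q

P is highly concentrated on one outcome (93%), making it nearly deterministic. Q spreads its mass more evenly (max 61%). The more spread-out distribution has higher entropy: H(P) ≈ 0.506 bits, H(Q) ≈ 1.745 bits.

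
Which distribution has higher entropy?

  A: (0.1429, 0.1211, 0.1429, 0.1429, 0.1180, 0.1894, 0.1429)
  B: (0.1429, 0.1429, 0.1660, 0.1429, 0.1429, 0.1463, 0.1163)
B

Both distributions are close to uniform, making this a harder comparison.

H(A) = 2.7916 bits
H(B) = 2.8009 bits

The distribution closer to uniform has higher entropy.
Answer: B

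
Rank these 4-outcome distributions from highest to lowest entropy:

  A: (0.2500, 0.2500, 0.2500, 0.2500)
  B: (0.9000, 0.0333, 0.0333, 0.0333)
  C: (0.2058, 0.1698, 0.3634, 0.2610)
A > C > B

Key insight: Entropy is maximized by uniform distributions and minimized by concentrated distributions.

- Uniform distributions have maximum entropy log₂(4) = 2.0000 bits
- The more "peaked" or concentrated a distribution, the lower its entropy

Entropies:
  H(A) = 2.0000 bits
  H(B) = 0.6275 bits
  H(C) = 1.9402 bits

Ranking: A > C > B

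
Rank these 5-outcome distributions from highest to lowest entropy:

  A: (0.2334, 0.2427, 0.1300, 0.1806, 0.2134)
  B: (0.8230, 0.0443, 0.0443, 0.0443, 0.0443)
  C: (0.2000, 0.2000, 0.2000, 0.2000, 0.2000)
C > A > B

Key insight: Entropy is maximized by uniform distributions and minimized by concentrated distributions.

- Uniform distributions have maximum entropy log₂(5) = 2.3219 bits
- The more "peaked" or concentrated a distribution, the lower its entropy

Entropies:
  H(A) = 2.2897 bits
  H(B) = 1.0275 bits
  H(C) = 2.3219 bits

Ranking: C > A > B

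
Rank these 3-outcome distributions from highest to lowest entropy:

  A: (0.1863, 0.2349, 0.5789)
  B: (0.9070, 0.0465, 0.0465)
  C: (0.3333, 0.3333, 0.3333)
C > A > B

Key insight: Entropy is maximized by uniform distributions and minimized by concentrated distributions.

- Uniform distributions have maximum entropy log₂(3) = 1.5850 bits
- The more "peaked" or concentrated a distribution, the lower its entropy

Entropies:
  H(A) = 1.3990 bits
  H(B) = 0.5394 bits
  H(C) = 1.5850 bits

Ranking: C > A > B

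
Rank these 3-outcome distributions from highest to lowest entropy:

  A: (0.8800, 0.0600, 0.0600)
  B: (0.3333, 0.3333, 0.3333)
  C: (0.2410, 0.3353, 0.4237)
B > C > A

Key insight: Entropy is maximized by uniform distributions and minimized by concentrated distributions.

- Uniform distributions have maximum entropy log₂(3) = 1.5850 bits
- The more "peaked" or concentrated a distribution, the lower its entropy

Entropies:
  H(A) = 0.6494 bits
  H(B) = 1.5850 bits
  H(C) = 1.5482 bits

Ranking: B > C > A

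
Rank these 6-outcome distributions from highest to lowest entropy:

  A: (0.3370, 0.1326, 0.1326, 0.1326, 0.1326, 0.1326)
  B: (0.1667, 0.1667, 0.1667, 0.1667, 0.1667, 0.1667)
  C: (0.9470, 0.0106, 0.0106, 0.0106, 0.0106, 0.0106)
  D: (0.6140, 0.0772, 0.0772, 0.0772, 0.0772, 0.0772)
B > A > D > C

Key insight: Entropy is maximized by uniform distributions and minimized by concentrated distributions.

Entropies:
  H(A) = 2.4614 bits
  H(B) = 2.5850 bits
  H(C) = 0.4221 bits
  H(D) = 1.8584 bits

Ranking: B > A > D > C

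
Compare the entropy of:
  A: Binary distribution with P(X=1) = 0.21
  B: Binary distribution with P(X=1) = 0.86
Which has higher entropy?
A

For binary distributions, entropy is maximized at p=0.5 and decreases as p moves toward 0 or 1.

H(A) = H(0.21) = 0.7415 bits
H(B) = H(0.86) = 0.5842 bits

Distribution A (p=0.21) is closer to uniform (p=0.5), so it has higher entropy.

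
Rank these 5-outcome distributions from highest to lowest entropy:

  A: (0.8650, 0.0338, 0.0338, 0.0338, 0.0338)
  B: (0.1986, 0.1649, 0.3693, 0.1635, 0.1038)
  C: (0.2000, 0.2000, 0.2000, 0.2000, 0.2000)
C > B > A

Key insight: Entropy is maximized by uniform distributions and minimized by concentrated distributions.

- Uniform distributions have maximum entropy log₂(5) = 2.3219 bits
- The more "peaked" or concentrated a distribution, the lower its entropy

Entropies:
  H(A) = 0.8410 bits
  H(B) = 2.1890 bits
  H(C) = 2.3219 bits

Ranking: C > B > A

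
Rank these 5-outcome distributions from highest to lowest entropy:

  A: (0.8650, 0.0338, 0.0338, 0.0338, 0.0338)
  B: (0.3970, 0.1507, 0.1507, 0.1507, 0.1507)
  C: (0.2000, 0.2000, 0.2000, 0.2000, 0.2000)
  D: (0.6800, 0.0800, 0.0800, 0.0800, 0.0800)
C > B > D > A

Key insight: Entropy is maximized by uniform distributions and minimized by concentrated distributions.

Entropies:
  H(A) = 0.8410 bits
  H(B) = 2.1752 bits
  H(C) = 2.3219 bits
  H(D) = 1.5444 bits

Ranking: C > B > D > A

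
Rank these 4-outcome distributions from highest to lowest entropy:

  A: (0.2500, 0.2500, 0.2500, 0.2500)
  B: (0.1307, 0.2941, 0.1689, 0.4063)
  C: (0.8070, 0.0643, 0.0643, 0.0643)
A > B > C

Key insight: Entropy is maximized by uniform distributions and minimized by concentrated distributions.

- Uniform distributions have maximum entropy log₂(4) = 2.0000 bits
- The more "peaked" or concentrated a distribution, the lower its entropy

Entropies:
  H(A) = 2.0000 bits
  H(B) = 1.8643 bits
  H(C) = 1.0136 bits

Ranking: A > B > C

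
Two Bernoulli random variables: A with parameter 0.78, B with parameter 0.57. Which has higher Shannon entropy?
B

For binary distributions, entropy is maximized at p=0.5 and decreases as p moves toward 0 or 1.

H(A) = H(0.78) = 0.7602 bits
H(B) = H(0.57) = 0.9858 bits

Distribution B (p=0.57) is closer to uniform (p=0.5), so it has higher entropy.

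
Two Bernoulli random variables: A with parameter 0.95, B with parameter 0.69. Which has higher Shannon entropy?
B

For binary distributions, entropy is maximized at p=0.5 and decreases as p moves toward 0 or 1.

H(A) = H(0.95) = 0.2864 bits
H(B) = H(0.69) = 0.8932 bits

Distribution B (p=0.69) is closer to uniform (p=0.5), so it has higher entropy.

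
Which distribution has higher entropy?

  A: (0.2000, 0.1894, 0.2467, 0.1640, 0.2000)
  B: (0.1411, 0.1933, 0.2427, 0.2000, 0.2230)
A

Both distributions are close to uniform, making this a harder comparison.

H(A) = 2.3092 bits
H(B) = 2.2998 bits

The distribution closer to uniform has higher entropy.
Answer: A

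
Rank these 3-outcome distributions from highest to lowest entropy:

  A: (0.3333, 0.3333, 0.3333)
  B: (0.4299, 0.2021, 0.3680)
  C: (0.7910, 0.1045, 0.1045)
A > B > C

Key insight: Entropy is maximized by uniform distributions and minimized by concentrated distributions.

- Uniform distributions have maximum entropy log₂(3) = 1.5850 bits
- The more "peaked" or concentrated a distribution, the lower its entropy

Entropies:
  H(A) = 1.5850 bits
  H(B) = 1.5206 bits
  H(C) = 0.9486 bits

Ranking: A > B > C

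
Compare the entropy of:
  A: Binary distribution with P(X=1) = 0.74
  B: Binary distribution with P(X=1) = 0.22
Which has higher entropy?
A

For binary distributions, entropy is maximized at p=0.5 and decreases as p moves toward 0 or 1.

H(A) = H(0.74) = 0.8267 bits
H(B) = H(0.22) = 0.7602 bits

Distribution A (p=0.74) is closer to uniform (p=0.5), so it has higher entropy.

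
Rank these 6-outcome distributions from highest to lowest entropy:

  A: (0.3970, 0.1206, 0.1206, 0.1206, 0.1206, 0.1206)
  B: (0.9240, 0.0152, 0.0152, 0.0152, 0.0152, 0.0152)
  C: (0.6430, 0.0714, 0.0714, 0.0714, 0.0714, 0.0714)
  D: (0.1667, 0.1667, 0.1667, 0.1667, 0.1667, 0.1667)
D > A > C > B

Key insight: Entropy is maximized by uniform distributions and minimized by concentrated distributions.

Entropies:
  H(A) = 2.3693 bits
  H(B) = 0.5644 bits
  H(C) = 1.7691 bits
  H(D) = 2.5850 bits

Ranking: D > A > C > B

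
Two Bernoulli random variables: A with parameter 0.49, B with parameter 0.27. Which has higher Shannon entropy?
A

For binary distributions, entropy is maximized at p=0.5 and decreases as p moves toward 0 or 1.

H(A) = H(0.49) = 0.9997 bits
H(B) = H(0.27) = 0.8415 bits

Distribution A (p=0.49) is closer to uniform (p=0.5), so it has higher entropy.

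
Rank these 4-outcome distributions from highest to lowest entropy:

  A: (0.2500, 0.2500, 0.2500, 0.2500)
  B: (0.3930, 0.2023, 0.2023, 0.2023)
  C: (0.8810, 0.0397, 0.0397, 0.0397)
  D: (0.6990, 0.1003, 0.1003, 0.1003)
A > B > D > C

Key insight: Entropy is maximized by uniform distributions and minimized by concentrated distributions.

Entropies:
  H(A) = 2.0000 bits
  H(B) = 1.9288 bits
  H(C) = 0.7151 bits
  H(D) = 1.3596 bits

Ranking: A > B > D > C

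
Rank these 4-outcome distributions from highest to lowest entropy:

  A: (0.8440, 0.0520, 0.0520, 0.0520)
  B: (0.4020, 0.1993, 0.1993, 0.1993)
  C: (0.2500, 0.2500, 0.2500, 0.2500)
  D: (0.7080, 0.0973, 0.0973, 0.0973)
C > B > D > A

Key insight: Entropy is maximized by uniform distributions and minimized by concentrated distributions.

Entropies:
  H(A) = 0.8719 bits
  H(B) = 1.9199 bits
  H(C) = 2.0000 bits
  H(D) = 1.3341 bits

Ranking: C > B > D > A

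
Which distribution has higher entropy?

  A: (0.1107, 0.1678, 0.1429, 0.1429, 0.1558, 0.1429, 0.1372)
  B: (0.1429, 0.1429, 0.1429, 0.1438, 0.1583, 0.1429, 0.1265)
B

Both distributions are close to uniform, making this a harder comparison.

H(A) = 2.7977 bits
H(B) = 2.8048 bits

The distribution closer to uniform has higher entropy.
Answer: B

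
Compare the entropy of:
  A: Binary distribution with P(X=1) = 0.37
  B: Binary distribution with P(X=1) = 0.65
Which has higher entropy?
A

For binary distributions, entropy is maximized at p=0.5 and decreases as p moves toward 0 or 1.

H(A) = H(0.37) = 0.9507 bits
H(B) = H(0.65) = 0.9341 bits

Distribution A (p=0.37) is closer to uniform (p=0.5), so it has higher entropy.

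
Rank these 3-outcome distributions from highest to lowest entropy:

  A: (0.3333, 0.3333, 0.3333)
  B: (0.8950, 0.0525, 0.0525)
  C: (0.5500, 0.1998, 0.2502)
A > C > B

Key insight: Entropy is maximized by uniform distributions and minimized by concentrated distributions.

- Uniform distributions have maximum entropy log₂(3) = 1.5850 bits
- The more "peaked" or concentrated a distribution, the lower its entropy

Entropies:
  H(A) = 1.5850 bits
  H(B) = 0.5896 bits
  H(C) = 1.4387 bits

Ranking: A > C > B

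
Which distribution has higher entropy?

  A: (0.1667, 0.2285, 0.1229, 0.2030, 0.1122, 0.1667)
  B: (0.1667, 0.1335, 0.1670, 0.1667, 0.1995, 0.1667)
B

Both distributions are close to uniform, making this a harder comparison.

H(A) = 2.5412 bits
H(B) = 2.5755 bits

The distribution closer to uniform has higher entropy.
Answer: B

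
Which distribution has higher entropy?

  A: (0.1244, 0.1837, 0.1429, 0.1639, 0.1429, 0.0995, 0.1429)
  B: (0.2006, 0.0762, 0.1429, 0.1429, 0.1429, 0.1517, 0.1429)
A

Both distributions are close to uniform, making this a harder comparison.

H(A) = 2.7851 bits
H(B) = 2.7649 bits

The distribution closer to uniform has higher entropy.
Answer: A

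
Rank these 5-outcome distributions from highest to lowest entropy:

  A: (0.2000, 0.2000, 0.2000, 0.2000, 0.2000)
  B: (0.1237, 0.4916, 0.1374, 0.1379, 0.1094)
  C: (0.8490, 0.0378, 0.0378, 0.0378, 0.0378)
A > B > C

Key insight: Entropy is maximized by uniform distributions and minimized by concentrated distributions.

- Uniform distributions have maximum entropy log₂(5) = 2.3219 bits
- The more "peaked" or concentrated a distribution, the lower its entropy

Entropies:
  H(A) = 2.3219 bits
  H(B) = 2.0134 bits
  H(C) = 0.9143 bits

Ranking: A > B > C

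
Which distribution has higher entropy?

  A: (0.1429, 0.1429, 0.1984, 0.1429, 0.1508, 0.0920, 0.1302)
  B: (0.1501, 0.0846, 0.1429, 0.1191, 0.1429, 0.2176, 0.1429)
A

Both distributions are close to uniform, making this a harder comparison.

H(A) = 2.7773 bits
H(B) = 2.7597 bits

The distribution closer to uniform has higher entropy.
Answer: A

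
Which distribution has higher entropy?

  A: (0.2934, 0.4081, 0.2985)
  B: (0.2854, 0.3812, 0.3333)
B

Both distributions are close to uniform, making this a harder comparison.

H(A) = 1.5674 bits
H(B) = 1.5750 bits

The distribution closer to uniform has higher entropy.
Answer: B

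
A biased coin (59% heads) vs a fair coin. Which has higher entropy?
Fair coin

The fair coin is uniform (p=0.5), maximizing binary entropy at 1 bit. The biased coin has H(0.59) ≈ 0.977 bits — its outcome is more predictable, so its entropy is lower.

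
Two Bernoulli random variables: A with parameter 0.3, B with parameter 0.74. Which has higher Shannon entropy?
A

For binary distributions, entropy is maximized at p=0.5 and decreases as p moves toward 0 or 1.

H(A) = H(0.3) = 0.8813 bits
H(B) = H(0.74) = 0.8267 bits

Distribution A (p=0.3) is closer to uniform (p=0.5), so it has higher entropy.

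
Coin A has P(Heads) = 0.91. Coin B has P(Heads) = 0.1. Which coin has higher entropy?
B

For binary distributions, entropy is maximized at p=0.5 and decreases as p moves toward 0 or 1.

H(A) = H(0.91) = 0.4365 bits
H(B) = H(0.1) = 0.4690 bits

Distribution B (p=0.1) is closer to uniform (p=0.5), so it has higher entropy.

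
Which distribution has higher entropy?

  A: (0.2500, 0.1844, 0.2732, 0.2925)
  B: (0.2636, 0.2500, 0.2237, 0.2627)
B

Both distributions are close to uniform, making this a harder comparison.

H(A) = 1.9799 bits
H(B) = 1.9969 bits

The distribution closer to uniform has higher entropy.
Answer: B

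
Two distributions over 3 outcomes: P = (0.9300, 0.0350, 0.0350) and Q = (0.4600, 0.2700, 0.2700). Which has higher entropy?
Q

P is highly concentrated on one outcome (93%), making it nearly deterministic. Q spreads its mass more evenly (max 46%). The more spread-out distribution has higher entropy: H(P) ≈ 0.436 bits, H(Q) ≈ 1.535 bits.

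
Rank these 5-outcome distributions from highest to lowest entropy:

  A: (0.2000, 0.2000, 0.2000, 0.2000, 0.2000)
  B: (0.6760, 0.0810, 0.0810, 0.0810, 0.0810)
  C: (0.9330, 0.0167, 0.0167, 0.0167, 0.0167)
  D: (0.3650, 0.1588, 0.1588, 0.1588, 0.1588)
A > D > B > C

Key insight: Entropy is maximized by uniform distributions and minimized by concentrated distributions.

Entropies:
  H(A) = 2.3219 bits
  H(B) = 1.5567 bits
  H(C) = 0.4886 bits
  H(D) = 2.2168 bits

Ranking: A > D > B > C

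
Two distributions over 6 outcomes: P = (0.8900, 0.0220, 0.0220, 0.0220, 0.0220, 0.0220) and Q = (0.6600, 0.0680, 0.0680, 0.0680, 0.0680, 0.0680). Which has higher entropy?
Q

P is highly concentrated on one outcome (89%), making it nearly deterministic. Q spreads its mass more evenly (max 66%). The more spread-out distribution has higher entropy: H(P) ≈ 0.755 bits, H(Q) ≈ 1.714 bits.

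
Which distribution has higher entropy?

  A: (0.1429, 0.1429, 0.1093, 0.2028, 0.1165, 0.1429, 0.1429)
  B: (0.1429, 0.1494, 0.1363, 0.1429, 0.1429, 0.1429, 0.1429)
B

Both distributions are close to uniform, making this a harder comparison.

H(A) = 2.7814 bits
H(B) = 2.8069 bits

The distribution closer to uniform has higher entropy.
Answer: B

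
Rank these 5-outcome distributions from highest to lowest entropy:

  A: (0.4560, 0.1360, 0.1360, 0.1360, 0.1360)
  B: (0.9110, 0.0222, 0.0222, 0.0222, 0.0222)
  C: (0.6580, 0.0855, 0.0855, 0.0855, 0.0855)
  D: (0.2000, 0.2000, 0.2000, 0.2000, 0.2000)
D > A > C > B

Key insight: Entropy is maximized by uniform distributions and minimized by concentrated distributions.

Entropies:
  H(A) = 2.0824 bits
  H(B) = 0.6111 bits
  H(C) = 1.6107 bits
  H(D) = 2.3219 bits

Ranking: D > A > C > B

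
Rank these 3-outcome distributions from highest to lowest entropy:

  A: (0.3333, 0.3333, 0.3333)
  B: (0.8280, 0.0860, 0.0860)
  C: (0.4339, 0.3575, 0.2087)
A > C > B

Key insight: Entropy is maximized by uniform distributions and minimized by concentrated distributions.

- Uniform distributions have maximum entropy log₂(3) = 1.5850 bits
- The more "peaked" or concentrated a distribution, the lower its entropy

Entropies:
  H(A) = 1.5850 bits
  H(B) = 0.8343 bits
  H(C) = 1.5249 bits

Ranking: A > C > B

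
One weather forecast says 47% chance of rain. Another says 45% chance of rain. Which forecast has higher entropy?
47% forecast

Treat each forecast as a Bernoulli distribution. Binary entropy is maximized at p=0.5 and falls off symmetrically toward 0 or 1. The 47% forecast is closer to 50%, so it is more uncertain. H(47%) ≈ 0.997 bits, H(45%) ≈ 0.993 bits.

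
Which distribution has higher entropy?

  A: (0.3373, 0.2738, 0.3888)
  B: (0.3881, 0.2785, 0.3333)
B

Both distributions are close to uniform, making this a harder comparison.

H(A) = 1.5704 bits
H(B) = 1.5719 bits

The distribution closer to uniform has higher entropy.
Answer: B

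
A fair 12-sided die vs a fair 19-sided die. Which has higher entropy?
19-sided die

Both are uniform distributions; for uniform over n outcomes, H = log₂(n). H(12-sided) = log₂(12) = 3.585 bits and H(19-sided) = log₂(19) = 4.248 bits. More outcomes in a uniform distribution means higher entropy.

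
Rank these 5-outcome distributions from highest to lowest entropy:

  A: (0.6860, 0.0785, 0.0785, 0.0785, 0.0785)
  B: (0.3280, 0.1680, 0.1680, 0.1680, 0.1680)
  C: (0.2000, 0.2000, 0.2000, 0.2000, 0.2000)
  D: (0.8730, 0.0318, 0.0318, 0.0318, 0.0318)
C > B > A > D

Key insight: Entropy is maximized by uniform distributions and minimized by concentrated distributions.

Entropies:
  H(A) = 1.5257 bits
  H(B) = 2.2569 bits
  H(C) = 2.3219 bits
  H(D) = 0.8032 bits

Ranking: C > B > A > D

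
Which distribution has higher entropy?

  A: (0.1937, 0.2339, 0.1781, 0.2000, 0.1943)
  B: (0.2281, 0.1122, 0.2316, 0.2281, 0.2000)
A

Both distributions are close to uniform, making this a harder comparison.

H(A) = 2.3160 bits
H(B) = 2.2800 bits

The distribution closer to uniform has higher entropy.
Answer: A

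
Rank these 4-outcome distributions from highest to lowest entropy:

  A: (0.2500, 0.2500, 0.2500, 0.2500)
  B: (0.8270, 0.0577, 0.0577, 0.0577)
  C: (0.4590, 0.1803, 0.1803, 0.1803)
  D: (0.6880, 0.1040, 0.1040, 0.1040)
A > C > D > B

Key insight: Entropy is maximized by uniform distributions and minimized by concentrated distributions.

Entropies:
  H(A) = 2.0000 bits
  H(B) = 0.9387 bits
  H(C) = 1.8526 bits
  H(D) = 1.3900 bits

Ranking: A > C > D > B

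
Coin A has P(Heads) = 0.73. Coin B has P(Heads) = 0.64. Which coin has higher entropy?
B

For binary distributions, entropy is maximized at p=0.5 and decreases as p moves toward 0 or 1.

H(A) = H(0.73) = 0.8415 bits
H(B) = H(0.64) = 0.9427 bits

Distribution B (p=0.64) is closer to uniform (p=0.5), so it has higher entropy.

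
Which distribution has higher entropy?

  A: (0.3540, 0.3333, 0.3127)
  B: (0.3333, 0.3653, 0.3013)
A

Both distributions are close to uniform, making this a harder comparison.

H(A) = 1.5831 bits
H(B) = 1.5805 bits

The distribution closer to uniform has higher entropy.
Answer: A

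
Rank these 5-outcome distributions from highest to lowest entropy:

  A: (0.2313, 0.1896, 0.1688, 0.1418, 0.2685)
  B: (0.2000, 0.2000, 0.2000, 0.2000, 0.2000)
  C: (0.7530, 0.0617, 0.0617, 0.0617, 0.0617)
B > A > C

Key insight: Entropy is maximized by uniform distributions and minimized by concentrated distributions.

- Uniform distributions have maximum entropy log₂(5) = 2.3219 bits
- The more "peaked" or concentrated a distribution, the lower its entropy

Entropies:
  H(A) = 2.2855 bits
  H(B) = 2.3219 bits
  H(C) = 1.3005 bits

Ranking: B > A > C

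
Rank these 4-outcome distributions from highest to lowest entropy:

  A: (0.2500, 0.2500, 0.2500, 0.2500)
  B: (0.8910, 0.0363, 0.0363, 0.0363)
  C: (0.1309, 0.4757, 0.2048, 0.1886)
A > C > B

Key insight: Entropy is maximized by uniform distributions and minimized by concentrated distributions.

- Uniform distributions have maximum entropy log₂(4) = 2.0000 bits
- The more "peaked" or concentrated a distribution, the lower its entropy

Entropies:
  H(A) = 2.0000 bits
  H(B) = 0.6697 bits
  H(C) = 1.8163 bits

Ranking: A > C > B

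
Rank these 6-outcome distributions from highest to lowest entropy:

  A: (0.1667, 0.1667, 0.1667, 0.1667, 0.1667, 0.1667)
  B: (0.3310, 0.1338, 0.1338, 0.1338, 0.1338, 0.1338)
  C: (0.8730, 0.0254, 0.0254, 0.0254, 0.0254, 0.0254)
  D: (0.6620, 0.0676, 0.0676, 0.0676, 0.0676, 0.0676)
A > B > D > C

Key insight: Entropy is maximized by uniform distributions and minimized by concentrated distributions.

Entropies:
  H(A) = 2.5850 bits
  H(B) = 2.4693 bits
  H(C) = 0.8440 bits
  H(D) = 1.7077 bits

Ranking: A > B > D > C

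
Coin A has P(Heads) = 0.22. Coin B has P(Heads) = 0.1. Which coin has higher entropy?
A

For binary distributions, entropy is maximized at p=0.5 and decreases as p moves toward 0 or 1.

H(A) = H(0.22) = 0.7602 bits
H(B) = H(0.1) = 0.4690 bits

Distribution A (p=0.22) is closer to uniform (p=0.5), so it has higher entropy.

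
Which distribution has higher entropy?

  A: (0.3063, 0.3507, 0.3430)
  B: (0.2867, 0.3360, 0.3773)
A

Both distributions are close to uniform, making this a harder comparison.

H(A) = 1.5825 bits
H(B) = 1.5760 bits

The distribution closer to uniform has higher entropy.
Answer: A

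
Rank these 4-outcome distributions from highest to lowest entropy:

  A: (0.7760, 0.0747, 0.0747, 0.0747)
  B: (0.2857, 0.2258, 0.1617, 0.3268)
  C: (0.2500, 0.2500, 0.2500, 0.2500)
C > B > A

Key insight: Entropy is maximized by uniform distributions and minimized by concentrated distributions.

- Uniform distributions have maximum entropy log₂(4) = 2.0000 bits
- The more "peaked" or concentrated a distribution, the lower its entropy

Entropies:
  H(A) = 1.1224 bits
  H(B) = 1.9535 bits
  H(C) = 2.0000 bits

Ranking: C > B > A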